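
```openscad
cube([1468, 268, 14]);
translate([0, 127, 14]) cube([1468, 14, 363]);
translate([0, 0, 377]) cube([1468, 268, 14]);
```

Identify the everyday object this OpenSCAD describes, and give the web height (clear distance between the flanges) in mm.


An I-beam. The web height is 363 mm.

Two wide flanges with a thin centred web — an I-beam. Overall 391 mm minus two 14 mm flanges gives a web of 391 − 2·14 = 363 mm.


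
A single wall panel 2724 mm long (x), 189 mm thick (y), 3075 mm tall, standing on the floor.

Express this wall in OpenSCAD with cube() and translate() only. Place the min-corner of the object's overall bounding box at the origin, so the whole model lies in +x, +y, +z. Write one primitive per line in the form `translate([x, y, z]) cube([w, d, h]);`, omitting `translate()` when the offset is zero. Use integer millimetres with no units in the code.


cube([2724, 189, 3075]);


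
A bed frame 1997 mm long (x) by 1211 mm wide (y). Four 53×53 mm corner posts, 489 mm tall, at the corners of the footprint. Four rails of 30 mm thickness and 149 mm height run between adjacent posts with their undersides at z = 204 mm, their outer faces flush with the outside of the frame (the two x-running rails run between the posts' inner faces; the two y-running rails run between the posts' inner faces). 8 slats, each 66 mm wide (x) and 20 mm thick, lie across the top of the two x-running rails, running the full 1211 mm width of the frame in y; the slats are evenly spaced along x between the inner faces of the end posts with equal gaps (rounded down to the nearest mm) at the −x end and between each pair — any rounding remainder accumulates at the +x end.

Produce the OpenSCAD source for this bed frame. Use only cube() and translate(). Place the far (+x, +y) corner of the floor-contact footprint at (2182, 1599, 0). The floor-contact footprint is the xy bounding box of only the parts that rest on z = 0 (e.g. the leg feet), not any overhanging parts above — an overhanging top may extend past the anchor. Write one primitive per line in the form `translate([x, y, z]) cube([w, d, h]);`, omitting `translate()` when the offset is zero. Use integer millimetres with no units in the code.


translate([185, 388, 0]) cube([53, 53, 489]);
translate([185, 1546, 0]) cube([53, 53, 489]);
translate([2129, 388, 0]) cube([53, 53, 489]);
translate([2129, 1546, 0]) cube([53, 53, 489]);
translate([238, 388, 204]) cube([1891, 30, 149]);
translate([238, 1569, 204]) cube([1891, 30, 149]);
translate([185, 441, 204]) cube([30, 1105, 149]);
translate([2152, 441, 204]) cube([30, 1105, 149]);
translate([389, 388, 353]) cube([66, 1211, 20]);
translate([606, 388, 353]) cube([66, 1211, 20]);
translate([823, 388, 353]) cube([66, 1211, 20]);
translate([1040, 388, 353]) cube([66, 1211, 20]);
translate([1257, 388, 353]) cube([66, 1211, 20]);
translate([1474, 388, 353]) cube([66, 1211, 20]);
translate([1691, 388, 353]) cube([66, 1211, 20]);
translate([1908, 388, 353]) cube([66, 1211, 20]);


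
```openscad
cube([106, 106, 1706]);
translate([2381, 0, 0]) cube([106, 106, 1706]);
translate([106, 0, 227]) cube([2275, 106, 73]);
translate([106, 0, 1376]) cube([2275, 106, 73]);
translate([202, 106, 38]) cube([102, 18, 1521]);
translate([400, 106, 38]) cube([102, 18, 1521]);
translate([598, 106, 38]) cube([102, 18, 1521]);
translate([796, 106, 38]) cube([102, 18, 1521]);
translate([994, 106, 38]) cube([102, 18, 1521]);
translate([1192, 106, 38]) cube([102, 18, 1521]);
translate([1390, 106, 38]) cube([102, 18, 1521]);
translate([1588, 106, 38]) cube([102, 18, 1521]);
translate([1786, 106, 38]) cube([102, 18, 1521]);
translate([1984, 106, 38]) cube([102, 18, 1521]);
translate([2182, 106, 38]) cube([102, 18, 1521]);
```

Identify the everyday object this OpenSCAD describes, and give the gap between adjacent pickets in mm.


A fence section. The picket gap is 96 mm.

Two posts, two rails, 11 pickets — a fence section. Span 2275 mm holds 11 pickets of 102 mm with 12 equal gaps: ⌊(2275 − 11·102) / 12⌋ = 96 mm.


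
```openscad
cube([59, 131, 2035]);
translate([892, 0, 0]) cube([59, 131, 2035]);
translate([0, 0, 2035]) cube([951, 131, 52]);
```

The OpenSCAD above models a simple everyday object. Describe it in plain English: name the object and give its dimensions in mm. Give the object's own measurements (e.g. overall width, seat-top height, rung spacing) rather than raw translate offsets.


A door frame. The clear opening is 833 mm wide and 2035 mm high. Two 59 mm wide jambs, 131 mm deep, stand either side of the opening from the floor to the top of the opening. A 52 mm thick head sits across the top of both jambs, spanning the full outside width of the frame.


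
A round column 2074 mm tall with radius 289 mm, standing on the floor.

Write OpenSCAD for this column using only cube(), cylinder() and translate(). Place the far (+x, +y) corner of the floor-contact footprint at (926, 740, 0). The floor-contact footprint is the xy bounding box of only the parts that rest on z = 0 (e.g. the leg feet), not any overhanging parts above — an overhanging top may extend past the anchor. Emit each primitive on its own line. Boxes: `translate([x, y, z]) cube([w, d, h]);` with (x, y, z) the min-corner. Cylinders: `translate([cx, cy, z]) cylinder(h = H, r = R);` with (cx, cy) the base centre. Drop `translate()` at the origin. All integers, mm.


translate([637, 451, 0]) cylinder(h = 2074, r = 289);


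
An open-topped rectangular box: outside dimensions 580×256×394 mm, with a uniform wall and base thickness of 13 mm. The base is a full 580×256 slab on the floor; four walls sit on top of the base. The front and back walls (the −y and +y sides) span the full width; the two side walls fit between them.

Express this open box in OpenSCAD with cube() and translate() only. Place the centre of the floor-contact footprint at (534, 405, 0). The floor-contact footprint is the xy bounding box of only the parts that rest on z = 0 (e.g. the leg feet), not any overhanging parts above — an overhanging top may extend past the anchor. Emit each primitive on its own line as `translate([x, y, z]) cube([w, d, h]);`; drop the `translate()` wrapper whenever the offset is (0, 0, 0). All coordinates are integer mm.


translate([244, 277, 0]) cube([580, 256, 13]);
translate([244, 277, 13]) cube([580, 13, 381]);
translate([244, 520, 13]) cube([580, 13, 381]);
translate([244, 290, 13]) cube([13, 230, 381]);
translate([811, 290, 13]) cube([13, 230, 381]);


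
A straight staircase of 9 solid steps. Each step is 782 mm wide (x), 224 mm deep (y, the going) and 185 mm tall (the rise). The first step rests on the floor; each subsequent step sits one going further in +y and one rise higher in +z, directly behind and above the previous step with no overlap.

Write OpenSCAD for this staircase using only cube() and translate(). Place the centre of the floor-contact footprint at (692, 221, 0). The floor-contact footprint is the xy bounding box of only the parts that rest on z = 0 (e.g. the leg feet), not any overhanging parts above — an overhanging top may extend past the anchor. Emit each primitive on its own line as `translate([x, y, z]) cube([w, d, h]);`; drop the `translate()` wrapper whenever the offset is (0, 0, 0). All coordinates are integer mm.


translate([301, 109, 0]) cube([782, 224, 185]);
translate([301, 333, 185]) cube([782, 224, 185]);
translate([301, 557, 370]) cube([782, 224, 185]);
translate([301, 781, 555]) cube([782, 224, 185]);
translate([301, 1005, 740]) cube([782, 224, 185]);
translate([301, 1229, 925]) cube([782, 224, 185]);
translate([301, 1453, 1110]) cube([782, 224, 185]);
translate([301, 1677, 1295]) cube([782, 224, 185]);
translate([301, 1901, 1480]) cube([782, 224, 185]);


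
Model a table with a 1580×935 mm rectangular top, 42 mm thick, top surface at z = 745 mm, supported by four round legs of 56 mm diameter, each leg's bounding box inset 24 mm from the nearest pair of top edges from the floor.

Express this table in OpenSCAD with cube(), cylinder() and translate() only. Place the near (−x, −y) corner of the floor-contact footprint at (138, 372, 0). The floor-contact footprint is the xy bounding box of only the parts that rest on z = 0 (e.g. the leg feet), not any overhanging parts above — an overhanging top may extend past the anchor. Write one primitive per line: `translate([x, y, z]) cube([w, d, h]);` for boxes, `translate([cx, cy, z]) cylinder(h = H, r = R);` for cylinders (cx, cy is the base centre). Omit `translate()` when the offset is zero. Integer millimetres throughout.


translate([114, 348, 703]) cube([1580, 935, 42]);
translate([166, 400, 0]) cylinder(h = 703, r = 28);
translate([1642, 400, 0]) cylinder(h = 703, r = 28);
translate([166, 1231, 0]) cylinder(h = 703, r = 28);
translate([1642, 1231, 0]) cylinder(h = 703, r = 28);


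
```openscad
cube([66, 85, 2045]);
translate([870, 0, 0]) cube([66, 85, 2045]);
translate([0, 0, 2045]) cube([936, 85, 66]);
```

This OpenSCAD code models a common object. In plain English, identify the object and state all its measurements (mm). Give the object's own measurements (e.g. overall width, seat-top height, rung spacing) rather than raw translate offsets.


A door frame. The clear opening is 804 mm wide and 2045 mm high. Two 66 mm wide jambs, 85 mm deep, stand either side of the opening from the floor to the top of the opening. A 66 mm thick head sits across the top of both jambs, spanning the full outside width of the frame.


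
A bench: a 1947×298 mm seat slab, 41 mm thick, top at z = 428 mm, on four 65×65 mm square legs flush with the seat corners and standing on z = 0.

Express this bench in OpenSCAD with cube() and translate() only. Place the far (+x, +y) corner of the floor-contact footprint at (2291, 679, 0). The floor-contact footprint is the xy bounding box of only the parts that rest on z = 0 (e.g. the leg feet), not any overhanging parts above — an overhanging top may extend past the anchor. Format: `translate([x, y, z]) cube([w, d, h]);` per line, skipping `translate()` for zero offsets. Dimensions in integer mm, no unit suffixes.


translate([344, 381, 387]) cube([1947, 298, 41]);
translate([344, 381, 0]) cube([65, 65, 387]);
translate([344, 614, 0]) cube([65, 65, 387]);
translate([2226, 381, 0]) cube([65, 65, 387]);
translate([2226, 614, 0]) cube([65, 65, 387]);


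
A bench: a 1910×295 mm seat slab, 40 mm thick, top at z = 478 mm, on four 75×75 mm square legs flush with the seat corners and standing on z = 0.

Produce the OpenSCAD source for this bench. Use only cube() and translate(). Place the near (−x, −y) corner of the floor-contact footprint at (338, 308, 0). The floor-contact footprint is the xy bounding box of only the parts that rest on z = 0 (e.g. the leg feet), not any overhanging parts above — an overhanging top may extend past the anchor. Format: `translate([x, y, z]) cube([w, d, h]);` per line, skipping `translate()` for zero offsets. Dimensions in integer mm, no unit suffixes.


translate([338, 308, 438]) cube([1910, 295, 40]);
translate([338, 308, 0]) cube([75, 75, 438]);
translate([338, 528, 0]) cube([75, 75, 438]);
translate([2173, 308, 0]) cube([75, 75, 438]);
translate([2173, 528, 0]) cube([75, 75, 438]);


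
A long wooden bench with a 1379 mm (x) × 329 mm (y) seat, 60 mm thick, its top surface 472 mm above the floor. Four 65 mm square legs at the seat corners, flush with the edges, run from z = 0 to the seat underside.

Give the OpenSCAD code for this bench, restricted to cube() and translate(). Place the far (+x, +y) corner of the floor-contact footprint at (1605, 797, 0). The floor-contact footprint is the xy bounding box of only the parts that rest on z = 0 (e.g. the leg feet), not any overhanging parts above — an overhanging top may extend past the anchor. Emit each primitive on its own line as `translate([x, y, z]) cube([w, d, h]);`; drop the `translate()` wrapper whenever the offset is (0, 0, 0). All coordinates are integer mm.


translate([226, 468, 412]) cube([1379, 329, 60]);
translate([226, 468, 0]) cube([65, 65, 412]);
translate([226, 732, 0]) cube([65, 65, 412]);
translate([1540, 468, 0]) cube([65, 65, 412]);
translate([1540, 732, 0]) cube([65, 65, 412]);


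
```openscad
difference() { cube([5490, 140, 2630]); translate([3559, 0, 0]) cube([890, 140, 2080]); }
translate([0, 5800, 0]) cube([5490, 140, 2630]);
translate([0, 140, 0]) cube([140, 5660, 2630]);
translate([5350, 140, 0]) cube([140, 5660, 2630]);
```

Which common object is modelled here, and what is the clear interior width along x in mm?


A single room. The interior width is 5210 mm.

Four walls enclosing a rectangle with a door in the front wall — a room. Outside width 5490 minus two 140 mm walls gives 5210 mm.


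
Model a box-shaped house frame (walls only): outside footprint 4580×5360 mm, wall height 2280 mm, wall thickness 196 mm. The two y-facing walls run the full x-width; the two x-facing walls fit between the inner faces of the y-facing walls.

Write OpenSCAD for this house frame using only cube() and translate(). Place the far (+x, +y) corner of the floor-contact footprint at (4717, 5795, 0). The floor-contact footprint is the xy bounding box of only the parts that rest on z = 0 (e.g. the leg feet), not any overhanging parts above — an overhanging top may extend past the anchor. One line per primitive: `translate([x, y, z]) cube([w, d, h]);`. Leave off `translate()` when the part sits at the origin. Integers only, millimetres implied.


translate([137, 435, 0]) cube([4580, 196, 2280]);
translate([137, 5599, 0]) cube([4580, 196, 2280]);
translate([137, 631, 0]) cube([196, 4968, 2280]);
translate([4521, 631, 0]) cube([196, 4968, 2280]);


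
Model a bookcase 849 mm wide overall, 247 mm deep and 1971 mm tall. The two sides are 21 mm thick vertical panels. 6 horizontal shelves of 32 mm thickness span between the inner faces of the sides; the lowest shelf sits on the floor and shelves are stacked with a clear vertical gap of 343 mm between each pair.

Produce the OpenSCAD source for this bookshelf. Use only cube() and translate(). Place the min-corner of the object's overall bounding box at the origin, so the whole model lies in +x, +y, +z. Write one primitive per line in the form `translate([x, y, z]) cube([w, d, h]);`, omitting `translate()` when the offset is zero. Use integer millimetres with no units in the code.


cube([21, 247, 1971]);
translate([828, 0, 0]) cube([21, 247, 1971]);
translate([21, 0, 0]) cube([807, 247, 32]);
translate([21, 0, 375]) cube([807, 247, 32]);
translate([21, 0, 750]) cube([807, 247, 32]);
translate([21, 0, 1125]) cube([807, 247, 32]);
translate([21, 0, 1500]) cube([807, 247, 32]);
translate([21, 0, 1875]) cube([807, 247, 32]);


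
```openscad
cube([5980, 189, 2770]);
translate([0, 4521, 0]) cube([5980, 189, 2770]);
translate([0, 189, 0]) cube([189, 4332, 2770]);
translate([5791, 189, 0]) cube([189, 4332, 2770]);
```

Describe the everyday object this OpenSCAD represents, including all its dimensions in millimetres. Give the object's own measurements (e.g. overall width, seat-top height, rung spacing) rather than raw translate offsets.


The wall frame of a small rectangular building: four walls, each 2770 mm tall and 189 mm thick, enclosing a footprint 5980 mm (x) by 4710 mm (y) outside-to-outside, with no floor or roof. The front and back walls (the −y and +y sides) span the full width; the two side walls fit between them.


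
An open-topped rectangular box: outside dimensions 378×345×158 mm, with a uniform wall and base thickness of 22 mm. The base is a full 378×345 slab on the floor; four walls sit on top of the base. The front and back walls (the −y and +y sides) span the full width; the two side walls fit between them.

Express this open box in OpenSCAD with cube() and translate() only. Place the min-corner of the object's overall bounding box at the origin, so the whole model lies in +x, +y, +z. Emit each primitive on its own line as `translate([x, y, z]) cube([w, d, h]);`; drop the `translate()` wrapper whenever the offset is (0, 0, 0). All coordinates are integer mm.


cube([378, 345, 22]);
translate([0, 0, 22]) cube([378, 22, 136]);
translate([0, 323, 22]) cube([378, 22, 136]);
translate([0, 22, 22]) cube([22, 301, 136]);
translate([356, 22, 22]) cube([22, 301, 136]);


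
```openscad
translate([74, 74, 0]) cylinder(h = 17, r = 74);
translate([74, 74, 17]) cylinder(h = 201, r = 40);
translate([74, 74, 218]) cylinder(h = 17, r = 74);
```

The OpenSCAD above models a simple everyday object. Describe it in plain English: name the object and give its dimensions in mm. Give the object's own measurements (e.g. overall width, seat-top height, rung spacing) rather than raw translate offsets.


A spool: two coaxial disc flanges of radius 74 mm and thickness 17 mm, joined by a core cylinder of radius 40 mm and height 201 mm. The lower flange rests on z = 0 and the three cylinders share a vertical axis.


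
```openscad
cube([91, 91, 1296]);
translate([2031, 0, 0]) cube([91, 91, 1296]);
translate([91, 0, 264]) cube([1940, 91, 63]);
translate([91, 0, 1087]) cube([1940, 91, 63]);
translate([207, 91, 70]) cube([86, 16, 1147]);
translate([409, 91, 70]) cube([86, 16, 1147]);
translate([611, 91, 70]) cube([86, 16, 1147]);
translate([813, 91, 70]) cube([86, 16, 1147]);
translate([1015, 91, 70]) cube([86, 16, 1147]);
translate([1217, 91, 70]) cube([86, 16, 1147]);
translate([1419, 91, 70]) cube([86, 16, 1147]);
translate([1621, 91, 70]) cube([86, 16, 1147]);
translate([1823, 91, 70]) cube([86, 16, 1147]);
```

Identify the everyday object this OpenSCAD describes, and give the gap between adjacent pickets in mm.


A fence section. The picket gap is 116 mm.

Two posts, two rails, 9 pickets — a fence section. Span 1940 mm holds 9 pickets of 86 mm with 10 equal gaps: ⌊(1940 − 9·86) / 10⌋ = 116 mm.


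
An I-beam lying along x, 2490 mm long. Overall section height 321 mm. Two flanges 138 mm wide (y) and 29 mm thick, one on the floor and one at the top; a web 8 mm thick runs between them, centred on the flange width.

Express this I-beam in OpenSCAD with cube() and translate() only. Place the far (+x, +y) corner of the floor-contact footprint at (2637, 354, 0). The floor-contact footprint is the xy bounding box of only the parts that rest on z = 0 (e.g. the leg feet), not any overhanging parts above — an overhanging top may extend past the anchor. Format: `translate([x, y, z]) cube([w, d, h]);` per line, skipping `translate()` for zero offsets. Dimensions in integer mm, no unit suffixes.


translate([147, 216, 0]) cube([2490, 138, 29]);
translate([147, 281, 29]) cube([2490, 8, 263]);
translate([147, 216, 292]) cube([2490, 138, 29]);


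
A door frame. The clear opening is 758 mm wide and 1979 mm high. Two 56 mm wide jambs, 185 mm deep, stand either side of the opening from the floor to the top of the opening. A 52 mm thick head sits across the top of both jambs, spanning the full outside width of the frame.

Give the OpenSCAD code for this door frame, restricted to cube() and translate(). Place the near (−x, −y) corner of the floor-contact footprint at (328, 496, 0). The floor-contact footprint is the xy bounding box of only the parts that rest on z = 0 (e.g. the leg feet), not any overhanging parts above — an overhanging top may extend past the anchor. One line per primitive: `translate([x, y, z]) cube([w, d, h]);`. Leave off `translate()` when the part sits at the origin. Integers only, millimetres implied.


translate([328, 496, 0]) cube([56, 185, 1979]);
translate([1142, 496, 0]) cube([56, 185, 1979]);
translate([328, 496, 1979]) cube([870, 185, 52]);


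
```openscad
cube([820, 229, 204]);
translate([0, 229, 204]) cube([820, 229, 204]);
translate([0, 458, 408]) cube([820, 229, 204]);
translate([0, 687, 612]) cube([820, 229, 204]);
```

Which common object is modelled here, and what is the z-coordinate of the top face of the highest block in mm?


A staircase. The total rise is 816 mm.

4 identical blocks, each offset up and back from the previous — a staircase. Each step is 204 mm tall and there are 4 of them, so the total rise is 4 × 204 = 816 mm.


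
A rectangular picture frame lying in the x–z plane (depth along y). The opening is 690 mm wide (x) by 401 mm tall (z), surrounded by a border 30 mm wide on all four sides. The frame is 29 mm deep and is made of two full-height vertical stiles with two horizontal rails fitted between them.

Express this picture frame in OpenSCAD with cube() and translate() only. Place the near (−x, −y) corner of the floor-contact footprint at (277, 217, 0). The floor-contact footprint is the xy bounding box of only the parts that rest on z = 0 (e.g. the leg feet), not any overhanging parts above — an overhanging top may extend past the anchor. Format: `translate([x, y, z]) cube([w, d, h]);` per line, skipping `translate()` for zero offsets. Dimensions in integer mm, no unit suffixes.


translate([277, 217, 0]) cube([30, 29, 461]);
translate([997, 217, 0]) cube([30, 29, 461]);
translate([307, 217, 0]) cube([690, 29, 30]);
translate([307, 217, 431]) cube([690, 29, 30]);


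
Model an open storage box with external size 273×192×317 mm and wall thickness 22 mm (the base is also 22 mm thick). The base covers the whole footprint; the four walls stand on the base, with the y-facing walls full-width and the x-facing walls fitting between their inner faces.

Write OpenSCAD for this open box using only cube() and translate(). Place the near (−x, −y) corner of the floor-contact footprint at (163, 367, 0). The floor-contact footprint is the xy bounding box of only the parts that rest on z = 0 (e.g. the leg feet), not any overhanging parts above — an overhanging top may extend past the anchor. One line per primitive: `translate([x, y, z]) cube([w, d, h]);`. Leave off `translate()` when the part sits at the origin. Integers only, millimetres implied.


translate([163, 367, 0]) cube([273, 192, 22]);
translate([163, 367, 22]) cube([273, 22, 295]);
translate([163, 537, 22]) cube([273, 22, 295]);
translate([163, 389, 22]) cube([22, 148, 295]);
translate([414, 389, 22]) cube([22, 148, 295]);


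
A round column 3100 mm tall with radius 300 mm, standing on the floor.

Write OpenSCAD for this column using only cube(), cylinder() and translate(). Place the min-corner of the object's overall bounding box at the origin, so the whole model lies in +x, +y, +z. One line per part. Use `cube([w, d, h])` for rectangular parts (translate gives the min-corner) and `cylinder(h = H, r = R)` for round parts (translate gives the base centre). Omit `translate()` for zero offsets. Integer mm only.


translate([300, 300, 0]) cylinder(h = 3100, r = 300);


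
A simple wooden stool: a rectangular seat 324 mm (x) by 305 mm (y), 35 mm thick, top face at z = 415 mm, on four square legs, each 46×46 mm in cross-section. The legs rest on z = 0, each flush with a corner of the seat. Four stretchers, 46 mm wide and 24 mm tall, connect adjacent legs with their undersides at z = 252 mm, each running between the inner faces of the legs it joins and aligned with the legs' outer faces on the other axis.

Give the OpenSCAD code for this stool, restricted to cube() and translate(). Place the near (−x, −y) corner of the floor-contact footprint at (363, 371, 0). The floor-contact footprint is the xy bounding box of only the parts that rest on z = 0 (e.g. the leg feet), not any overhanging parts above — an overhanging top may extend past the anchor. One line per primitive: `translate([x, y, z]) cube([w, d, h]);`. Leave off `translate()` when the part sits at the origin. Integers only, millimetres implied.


// leg_h = 415 - 35 = 380
// stretcher span = 324 - 2*46 = 232
translate([363, 371, 380]) cube([324, 305, 35]);
translate([363, 371, 0]) cube([46, 46, 380]);
translate([641, 371, 0]) cube([46, 46, 380]);
translate([363, 630, 0]) cube([46, 46, 380]);
translate([641, 630, 0]) cube([46, 46, 380]);
translate([409, 371, 252]) cube([232, 46, 24]);
translate([409, 630, 252]) cube([232, 46, 24]);
translate([363, 417, 252]) cube([46, 213, 24]);
translate([641, 417, 252]) cube([46, 213, 24]);


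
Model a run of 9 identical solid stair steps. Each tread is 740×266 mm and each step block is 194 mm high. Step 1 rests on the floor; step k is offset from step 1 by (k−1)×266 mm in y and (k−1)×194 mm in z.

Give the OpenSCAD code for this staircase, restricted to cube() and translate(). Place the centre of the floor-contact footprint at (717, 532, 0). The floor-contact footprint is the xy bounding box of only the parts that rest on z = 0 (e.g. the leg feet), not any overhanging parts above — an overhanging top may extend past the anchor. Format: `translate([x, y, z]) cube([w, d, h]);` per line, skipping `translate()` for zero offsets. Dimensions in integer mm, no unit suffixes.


translate([347, 399, 0]) cube([740, 266, 194]);
translate([347, 665, 194]) cube([740, 266, 194]);
translate([347, 931, 388]) cube([740, 266, 194]);
translate([347, 1197, 582]) cube([740, 266, 194]);
translate([347, 1463, 776]) cube([740, 266, 194]);
translate([347, 1729, 970]) cube([740, 266, 194]);
translate([347, 1995, 1164]) cube([740, 266, 194]);
translate([347, 2261, 1358]) cube([740, 266, 194]);
translate([347, 2527, 1552]) cube([740, 266, 194]);


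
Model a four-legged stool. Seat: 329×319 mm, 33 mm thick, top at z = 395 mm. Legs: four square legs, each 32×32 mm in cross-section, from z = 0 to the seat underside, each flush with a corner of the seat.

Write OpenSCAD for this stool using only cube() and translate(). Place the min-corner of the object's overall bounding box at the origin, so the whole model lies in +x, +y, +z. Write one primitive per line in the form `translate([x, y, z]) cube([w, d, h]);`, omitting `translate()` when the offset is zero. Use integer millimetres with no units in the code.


translate([0, 0, 362]) cube([329, 319, 33]);
cube([32, 32, 362]);
translate([297, 0, 0]) cube([32, 32, 362]);
translate([0, 287, 0]) cube([32, 32, 362]);
translate([297, 287, 0]) cube([32, 32, 362]);


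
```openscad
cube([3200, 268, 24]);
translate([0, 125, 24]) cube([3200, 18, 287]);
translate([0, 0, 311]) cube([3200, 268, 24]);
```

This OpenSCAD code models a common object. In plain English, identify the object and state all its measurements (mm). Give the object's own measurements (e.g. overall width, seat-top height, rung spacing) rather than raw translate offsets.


An I-beam lying along x, 3200 mm long. Overall section height 335 mm. Two flanges 268 mm wide (y) and 24 mm thick, one on the floor and one at the top; a web 18 mm thick runs between them, centred on the flange width.


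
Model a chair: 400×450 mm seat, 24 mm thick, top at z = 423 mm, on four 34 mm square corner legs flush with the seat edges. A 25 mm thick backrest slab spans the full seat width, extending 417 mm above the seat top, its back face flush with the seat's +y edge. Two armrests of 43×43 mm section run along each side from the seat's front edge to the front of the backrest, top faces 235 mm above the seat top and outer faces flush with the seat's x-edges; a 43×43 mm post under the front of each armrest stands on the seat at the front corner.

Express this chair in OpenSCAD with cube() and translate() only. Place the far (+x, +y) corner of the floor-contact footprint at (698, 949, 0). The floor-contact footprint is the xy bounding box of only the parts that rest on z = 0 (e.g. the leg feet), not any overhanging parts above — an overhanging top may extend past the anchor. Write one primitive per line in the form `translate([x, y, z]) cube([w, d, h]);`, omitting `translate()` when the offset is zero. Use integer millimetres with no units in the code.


translate([298, 499, 399]) cube([400, 450, 24]);
translate([298, 499, 0]) cube([34, 34, 399]);
translate([664, 499, 0]) cube([34, 34, 399]);
translate([298, 915, 0]) cube([34, 34, 399]);
translate([664, 915, 0]) cube([34, 34, 399]);
translate([298, 924, 423]) cube([400, 25, 417]);
translate([298, 499, 615]) cube([43, 425, 43]);
translate([655, 499, 615]) cube([43, 425, 43]);
translate([298, 499, 423]) cube([43, 43, 192]);
translate([655, 499, 423]) cube([43, 43, 192]);


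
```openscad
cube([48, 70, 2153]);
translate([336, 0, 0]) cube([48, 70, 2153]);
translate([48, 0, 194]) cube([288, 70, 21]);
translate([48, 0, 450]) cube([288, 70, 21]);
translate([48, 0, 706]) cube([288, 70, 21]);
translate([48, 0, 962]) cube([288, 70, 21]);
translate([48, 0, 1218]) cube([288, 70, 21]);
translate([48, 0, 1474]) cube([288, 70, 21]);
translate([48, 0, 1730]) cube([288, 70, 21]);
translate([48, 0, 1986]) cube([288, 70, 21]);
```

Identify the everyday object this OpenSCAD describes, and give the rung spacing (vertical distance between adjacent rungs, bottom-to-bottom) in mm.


A ladder. The rung spacing is 256 mm.

Two tall 48×70 posts with 8 short bars between them — a ladder. Adjacent rungs sit at z = 194 and z = 450, so the spacing is 450 − 194 = 256 mm.


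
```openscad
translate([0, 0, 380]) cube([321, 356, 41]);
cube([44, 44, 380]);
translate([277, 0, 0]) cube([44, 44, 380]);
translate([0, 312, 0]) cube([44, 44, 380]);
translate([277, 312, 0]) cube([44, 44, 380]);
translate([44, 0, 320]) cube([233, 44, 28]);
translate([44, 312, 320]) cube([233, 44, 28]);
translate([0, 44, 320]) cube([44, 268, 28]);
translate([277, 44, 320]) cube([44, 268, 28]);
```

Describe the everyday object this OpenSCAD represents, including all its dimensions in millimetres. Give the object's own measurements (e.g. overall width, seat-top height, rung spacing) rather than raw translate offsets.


A four-legged stool. The seat is a 321×356×41 mm slab whose top surface is at z = 421 mm; four square legs, each 44×44 mm in cross-section, run from the floor (z = 0) to the underside of the seat, each flush with a corner of the seat. Four stretchers, 44 mm wide and 28 mm tall, connect adjacent legs with their undersides at z = 320 mm, each running between the inner faces of the legs it joins and aligned with the legs' outer faces on the other axis.


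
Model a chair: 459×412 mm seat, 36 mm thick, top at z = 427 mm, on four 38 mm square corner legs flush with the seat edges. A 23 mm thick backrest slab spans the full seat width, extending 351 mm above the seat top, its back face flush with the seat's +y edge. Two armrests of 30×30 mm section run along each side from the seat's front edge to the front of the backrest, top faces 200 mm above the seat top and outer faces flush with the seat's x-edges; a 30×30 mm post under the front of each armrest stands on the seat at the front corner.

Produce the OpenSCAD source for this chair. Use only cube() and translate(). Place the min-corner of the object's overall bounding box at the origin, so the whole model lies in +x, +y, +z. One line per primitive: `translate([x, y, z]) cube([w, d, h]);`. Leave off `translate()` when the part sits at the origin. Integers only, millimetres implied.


translate([0, 0, 391]) cube([459, 412, 36]);
cube([38, 38, 391]);
translate([421, 0, 0]) cube([38, 38, 391]);
translate([0, 374, 0]) cube([38, 38, 391]);
translate([421, 374, 0]) cube([38, 38, 391]);
translate([0, 389, 427]) cube([459, 23, 351]);
translate([0, 0, 597]) cube([30, 389, 30]);
translate([429, 0, 597]) cube([30, 389, 30]);
translate([0, 0, 427]) cube([30, 30, 170]);
translate([429, 0, 427]) cube([30, 30, 170]);


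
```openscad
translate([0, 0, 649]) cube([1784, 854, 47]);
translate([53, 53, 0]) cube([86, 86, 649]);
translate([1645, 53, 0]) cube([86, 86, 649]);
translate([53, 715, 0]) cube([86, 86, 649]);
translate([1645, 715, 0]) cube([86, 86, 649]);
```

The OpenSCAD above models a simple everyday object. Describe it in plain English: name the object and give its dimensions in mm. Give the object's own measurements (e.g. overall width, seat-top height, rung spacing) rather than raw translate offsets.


A table: top 1784 mm (x) × 854 mm (y), 47 mm thick, upper face at z = 696 mm, on four 86×86 mm square legs, each inset 53 mm from the nearest pair of top edges from z = 0 to the bottom of the top.


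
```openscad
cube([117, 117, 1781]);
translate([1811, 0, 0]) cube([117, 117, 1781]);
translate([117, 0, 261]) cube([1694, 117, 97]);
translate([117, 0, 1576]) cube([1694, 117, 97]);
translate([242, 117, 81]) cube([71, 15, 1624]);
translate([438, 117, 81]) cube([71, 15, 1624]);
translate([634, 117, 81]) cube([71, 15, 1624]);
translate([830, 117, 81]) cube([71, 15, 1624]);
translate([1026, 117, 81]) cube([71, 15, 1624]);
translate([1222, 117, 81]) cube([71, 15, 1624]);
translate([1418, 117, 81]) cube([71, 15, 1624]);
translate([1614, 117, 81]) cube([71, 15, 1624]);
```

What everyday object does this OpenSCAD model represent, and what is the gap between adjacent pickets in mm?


A fence section. The picket gap is 125 mm.

Two posts, two rails, 8 pickets — a fence section. Span 1694 mm holds 8 pickets of 71 mm with 9 equal gaps: ⌊(1694 − 8·71) / 9⌋ = 125 mm.


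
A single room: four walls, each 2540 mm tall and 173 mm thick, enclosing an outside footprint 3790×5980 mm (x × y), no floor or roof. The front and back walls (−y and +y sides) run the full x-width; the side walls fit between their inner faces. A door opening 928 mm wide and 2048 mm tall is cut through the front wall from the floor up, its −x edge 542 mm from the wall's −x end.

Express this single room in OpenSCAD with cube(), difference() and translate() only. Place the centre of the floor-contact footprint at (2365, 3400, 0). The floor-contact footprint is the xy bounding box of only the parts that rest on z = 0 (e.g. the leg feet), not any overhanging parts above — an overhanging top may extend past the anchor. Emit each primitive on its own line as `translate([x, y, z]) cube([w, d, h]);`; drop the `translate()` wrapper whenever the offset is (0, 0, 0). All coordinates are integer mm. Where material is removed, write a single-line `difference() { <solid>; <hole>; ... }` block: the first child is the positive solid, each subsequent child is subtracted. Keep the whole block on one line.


difference() { translate([470, 410, 0]) cube([3790, 173, 2540]); translate([1012, 410, 0]) cube([928, 173, 2048]); }
translate([470, 6217, 0]) cube([3790, 173, 2540]);
translate([470, 583, 0]) cube([173, 5634, 2540]);
translate([4087, 583, 0]) cube([173, 5634, 2540]);


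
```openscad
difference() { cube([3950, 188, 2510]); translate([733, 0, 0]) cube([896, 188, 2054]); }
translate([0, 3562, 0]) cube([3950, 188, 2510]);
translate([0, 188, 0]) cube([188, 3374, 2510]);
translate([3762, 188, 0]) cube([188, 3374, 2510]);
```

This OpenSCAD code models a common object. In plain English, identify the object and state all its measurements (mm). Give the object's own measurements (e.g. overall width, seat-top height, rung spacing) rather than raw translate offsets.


A single room: four walls, each 2510 mm tall and 188 mm thick, enclosing an outside footprint 3950×3750 mm (x × y), no floor or roof. The front and back walls (−y and +y sides) run the full x-width; the side walls fit between their inner faces. A door opening 896 mm wide and 2054 mm tall is cut through the front wall from the floor up, its −x edge 733 mm from the wall's −x end.


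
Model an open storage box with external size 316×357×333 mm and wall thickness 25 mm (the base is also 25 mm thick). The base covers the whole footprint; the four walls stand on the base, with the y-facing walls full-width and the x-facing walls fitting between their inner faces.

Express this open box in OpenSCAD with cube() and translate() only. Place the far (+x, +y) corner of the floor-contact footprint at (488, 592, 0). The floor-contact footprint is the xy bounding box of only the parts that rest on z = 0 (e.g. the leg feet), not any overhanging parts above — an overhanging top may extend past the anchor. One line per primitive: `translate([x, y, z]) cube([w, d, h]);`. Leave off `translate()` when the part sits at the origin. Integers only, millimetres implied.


translate([172, 235, 0]) cube([316, 357, 25]);
translate([172, 235, 25]) cube([316, 25, 308]);
translate([172, 567, 25]) cube([316, 25, 308]);
translate([172, 260, 25]) cube([25, 307, 308]);
translate([463, 260, 25]) cube([25, 307, 308]);


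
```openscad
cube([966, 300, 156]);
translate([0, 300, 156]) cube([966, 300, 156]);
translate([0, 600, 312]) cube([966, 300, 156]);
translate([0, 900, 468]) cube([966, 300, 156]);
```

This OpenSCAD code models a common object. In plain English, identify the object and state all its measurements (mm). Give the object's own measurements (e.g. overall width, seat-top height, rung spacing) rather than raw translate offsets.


A straight staircase of 4 solid steps. Each step is 966 mm wide (x), 300 mm deep (y, the going) and 156 mm tall (the rise). The first step rests on the floor; each subsequent step sits one going further in +y and one rise higher in +z, directly behind and above the previous step with no overlap.


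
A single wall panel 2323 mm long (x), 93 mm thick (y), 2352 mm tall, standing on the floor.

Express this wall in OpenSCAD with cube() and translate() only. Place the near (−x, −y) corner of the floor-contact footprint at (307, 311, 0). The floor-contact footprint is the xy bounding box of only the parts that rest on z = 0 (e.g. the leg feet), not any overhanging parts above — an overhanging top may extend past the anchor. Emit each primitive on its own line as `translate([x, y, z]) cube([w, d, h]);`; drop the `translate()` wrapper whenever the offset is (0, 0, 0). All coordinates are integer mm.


translate([307, 311, 0]) cube([2323, 93, 2352]);


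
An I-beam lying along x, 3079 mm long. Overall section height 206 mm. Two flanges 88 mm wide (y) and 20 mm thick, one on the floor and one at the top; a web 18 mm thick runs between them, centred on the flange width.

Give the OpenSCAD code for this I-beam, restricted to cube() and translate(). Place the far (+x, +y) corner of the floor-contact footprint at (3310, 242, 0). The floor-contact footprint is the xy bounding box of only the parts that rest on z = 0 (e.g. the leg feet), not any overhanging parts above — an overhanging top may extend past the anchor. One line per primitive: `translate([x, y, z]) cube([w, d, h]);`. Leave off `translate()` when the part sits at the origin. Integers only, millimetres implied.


translate([231, 154, 0]) cube([3079, 88, 20]);
translate([231, 189, 20]) cube([3079, 18, 166]);
translate([231, 154, 186]) cube([3079, 88, 20]);


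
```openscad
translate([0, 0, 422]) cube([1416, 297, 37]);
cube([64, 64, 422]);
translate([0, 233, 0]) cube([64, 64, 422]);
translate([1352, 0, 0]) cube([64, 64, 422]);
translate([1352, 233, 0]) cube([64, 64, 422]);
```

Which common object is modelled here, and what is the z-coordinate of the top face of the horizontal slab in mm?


A bench. The seat-top height is 459 mm.

A long slab on four corner posts — a bench. The slab sits at z = 422 with thickness 37, so the top is 422 + 37 = 459 mm.


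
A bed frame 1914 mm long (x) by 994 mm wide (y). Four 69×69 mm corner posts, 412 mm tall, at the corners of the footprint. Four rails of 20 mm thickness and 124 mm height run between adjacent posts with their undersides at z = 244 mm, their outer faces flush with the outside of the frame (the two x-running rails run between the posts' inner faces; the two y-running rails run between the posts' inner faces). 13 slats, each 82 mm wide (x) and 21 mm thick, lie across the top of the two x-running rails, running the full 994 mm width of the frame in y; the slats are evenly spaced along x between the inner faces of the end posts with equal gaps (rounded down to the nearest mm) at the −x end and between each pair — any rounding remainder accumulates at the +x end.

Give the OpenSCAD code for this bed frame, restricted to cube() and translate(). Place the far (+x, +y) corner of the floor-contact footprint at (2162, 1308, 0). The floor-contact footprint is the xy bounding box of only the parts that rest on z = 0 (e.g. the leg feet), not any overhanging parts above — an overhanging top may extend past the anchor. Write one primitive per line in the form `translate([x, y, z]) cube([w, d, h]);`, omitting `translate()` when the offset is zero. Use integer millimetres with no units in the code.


translate([248, 314, 0]) cube([69, 69, 412]);
translate([248, 1239, 0]) cube([69, 69, 412]);
translate([2093, 314, 0]) cube([69, 69, 412]);
translate([2093, 1239, 0]) cube([69, 69, 412]);
translate([317, 314, 244]) cube([1776, 20, 124]);
translate([317, 1288, 244]) cube([1776, 20, 124]);
translate([248, 383, 244]) cube([20, 856, 124]);
translate([2142, 383, 244]) cube([20, 856, 124]);
translate([367, 314, 368]) cube([82, 994, 21]);
translate([499, 314, 368]) cube([82, 994, 21]);
translate([631, 314, 368]) cube([82, 994, 21]);
translate([763, 314, 368]) cube([82, 994, 21]);
translate([895, 314, 368]) cube([82, 994, 21]);
translate([1027, 314, 368]) cube([82, 994, 21]);
translate([1159, 314, 368]) cube([82, 994, 21]);
translate([1291, 314, 368]) cube([82, 994, 21]);
translate([1423, 314, 368]) cube([82, 994, 21]);
translate([1555, 314, 368]) cube([82, 994, 21]);
translate([1687, 314, 368]) cube([82, 994, 21]);
translate([1819, 314, 368]) cube([82, 994, 21]);
translate([1951, 314, 368]) cube([82, 994, 21]);
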